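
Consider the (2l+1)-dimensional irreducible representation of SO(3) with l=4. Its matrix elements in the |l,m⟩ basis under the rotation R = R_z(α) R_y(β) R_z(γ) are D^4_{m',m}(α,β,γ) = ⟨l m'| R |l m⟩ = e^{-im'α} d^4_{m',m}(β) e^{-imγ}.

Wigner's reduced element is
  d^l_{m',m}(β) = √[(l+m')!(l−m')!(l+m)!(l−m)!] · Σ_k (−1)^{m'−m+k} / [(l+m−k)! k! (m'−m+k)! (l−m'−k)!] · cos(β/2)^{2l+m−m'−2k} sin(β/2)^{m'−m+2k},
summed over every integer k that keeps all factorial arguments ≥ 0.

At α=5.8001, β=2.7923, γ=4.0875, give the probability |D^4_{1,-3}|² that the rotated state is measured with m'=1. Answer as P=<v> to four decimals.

P=0.0430

First d^4_{1,-3}(β=2.7923), then the phase factors e^{-i(1)α} and e^{-i(-3)γ}:
c=cos(2.7923/2)=0.173760, s=sin(2.7923/2)=0.984788; N=√[120·6·1·5040]=1904.940944
Admissible k: 0..1 (factorial args all ≥0)
  k=0: (−1)^4·1904.9409/(144)·0.1738^4·0.9848^4 = +0.011342
  k=1: (−1)^5·1904.9409/(240)·0.1738^2·0.9848^6 = -0.218588
d^4_{1,-3}(2.7923) = +0.011342 -0.218588 = -0.207246
|D^4_{1,-3}|² = |d^4_{1,-3}(β)|² = (-0.207246)² = 0.042951 (the z-rotation phases have unit modulus)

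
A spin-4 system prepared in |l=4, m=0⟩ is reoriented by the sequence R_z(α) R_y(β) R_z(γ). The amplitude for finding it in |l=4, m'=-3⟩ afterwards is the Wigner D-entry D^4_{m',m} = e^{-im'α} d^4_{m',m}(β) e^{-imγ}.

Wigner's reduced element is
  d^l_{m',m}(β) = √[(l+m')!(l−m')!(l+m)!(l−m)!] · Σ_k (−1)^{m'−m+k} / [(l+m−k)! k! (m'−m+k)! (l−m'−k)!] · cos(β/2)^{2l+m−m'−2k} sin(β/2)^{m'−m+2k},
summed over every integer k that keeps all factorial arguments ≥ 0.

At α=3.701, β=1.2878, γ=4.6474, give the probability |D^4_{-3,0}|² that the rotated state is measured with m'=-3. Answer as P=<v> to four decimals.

P=0.1337

Split into d^4_{-3,0}(β=1.2878) × two z-phases.
c=cos(1.2878/2)=0.799761, s=sin(1.2878/2)=0.600319; N=√[1·5040·24·24]=1703.830978
k: max(0,(0)−(-3))=3 … min(4+(0),4−(-3))=4
  k=3: (−1)^0·1703.8310/(144)·0.7998^5·0.6003^3 = +0.837549
  k=4: (−1)^1·1703.8310/(144)·0.7998^3·0.6003^5 = -0.471905
d^4_{-3,0}(1.2878) = +0.837549 -0.471905 = +0.365644
|D^4_{-3,0}|² = |d^4_{-3,0}(β)|² = (+0.365644)² = 0.133696 (the z-rotation phases have unit modulus)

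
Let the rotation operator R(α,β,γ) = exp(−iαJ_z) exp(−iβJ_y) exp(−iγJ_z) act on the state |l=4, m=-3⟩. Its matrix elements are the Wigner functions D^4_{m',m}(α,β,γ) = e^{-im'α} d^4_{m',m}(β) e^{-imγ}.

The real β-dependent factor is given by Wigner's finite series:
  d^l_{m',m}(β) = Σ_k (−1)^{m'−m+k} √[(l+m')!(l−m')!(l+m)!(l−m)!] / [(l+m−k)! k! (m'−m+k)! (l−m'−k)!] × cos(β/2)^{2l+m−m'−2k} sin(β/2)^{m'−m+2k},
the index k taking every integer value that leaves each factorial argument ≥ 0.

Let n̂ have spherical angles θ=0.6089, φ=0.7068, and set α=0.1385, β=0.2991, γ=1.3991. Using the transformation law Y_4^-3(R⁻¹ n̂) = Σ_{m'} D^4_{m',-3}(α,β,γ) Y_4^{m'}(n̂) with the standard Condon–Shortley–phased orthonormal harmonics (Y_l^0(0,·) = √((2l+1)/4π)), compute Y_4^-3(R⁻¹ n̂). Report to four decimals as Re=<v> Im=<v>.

Need the full column D^4_{m',-3} for m'=−4..4 at α=0.1385, β=0.2991, γ=1.3991.
cos(β/2)=0.988838, sin(β/2)=0.148993
d^4_{-4,-3}: single k=1 term ⇒ +0.389572;  D = +0.015155-0.389277i
d^4_{-3,-3}: k∈[0..1] ⇒ +0.914117 -0.145272 = +0.768845;  D = -0.076442-0.765036i
d^4_{-2,-3}: k∈[0..1] ⇒ -0.515356 +0.035100 = -0.480255;  D = +0.113266+0.466708i
d^4_{-1,-3}: k∈[0..1] ⇒ +0.164723 -0.006233 = +0.158490;  D = -0.058285-0.147384i
d^4_{0,-3}: k∈[0..1] ⇒ -0.036999 +0.000840 = -0.036159;  D = +0.017812+0.031467i
d^4_{1,-3}: k∈[0..1] ⇒ +0.006233 -0.000085 = +0.006148;  D = -0.003738-0.004881i
d^4_{2,-3}: k∈[0..1] ⇒ -0.000797 +0.000006 = -0.000791;  D = +0.000563+0.000555i
d^4_{3,-3}: k∈[0..1] ⇒ +0.000075 -0.000000 = +0.000075;  D = -0.000060-0.000045i
d^4_{4,-3}: single k=0 term ⇒ -0.000005;  D = +0.000004+0.000002i
Y_4^{m'}(θ=0.6089,φ=0.7068) and Σ D·Y over m':
  (+0.0152-0.3893i)·(-0.0450-0.0146i)  (-0.0764-0.7650i)·(-0.1004-0.1638i)  (+0.1133+0.4667i)·(+0.0636-0.4010i)  (-0.0583-0.1474i)·(+0.2886-0.2465i)  (+0.0178+0.0315i)·(-0.1417+0.0000i)  (-0.0037-0.0049i)·(-0.2886-0.2465i)  (+0.0006+0.0006i)·(+0.0636+0.4010i)  (-0.0001-0.0000i)·(+0.1004-0.1638i)  (+0.0000+0.0000i)·(-0.0450+0.0146i)
Y_4^-3(R⁻¹ n̂) = +0.014310+0.060814i

Re=0.0143 Im=0.0608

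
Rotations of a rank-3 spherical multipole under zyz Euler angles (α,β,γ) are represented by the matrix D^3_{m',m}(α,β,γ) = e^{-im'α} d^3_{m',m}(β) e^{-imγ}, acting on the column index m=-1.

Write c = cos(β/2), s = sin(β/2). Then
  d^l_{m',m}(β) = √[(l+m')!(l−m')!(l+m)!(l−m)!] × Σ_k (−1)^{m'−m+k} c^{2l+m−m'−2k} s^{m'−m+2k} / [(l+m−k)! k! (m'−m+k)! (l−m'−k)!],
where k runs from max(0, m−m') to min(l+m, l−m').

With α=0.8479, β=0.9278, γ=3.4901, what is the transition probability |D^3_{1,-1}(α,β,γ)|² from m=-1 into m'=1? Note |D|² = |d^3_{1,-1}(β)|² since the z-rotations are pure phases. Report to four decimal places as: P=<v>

D^3_{1,-1}(0.8479,0.9278,3.4901) = e^{-i·1·0.8479}·d^3_{1,-1}(0.9278)·e^{-i·-1·3.4901}. Compute d first:
With c≡cos(β/2)=0.894314 and s≡sin(β/2)=0.447439, N=[24·2·2·24]^{1/2}=48.000000
k: max(0,(-1)−(1))=0 … min(3+(-1),3−(1))=2
  k=0: (−1)^2·48.0000/(8)·0.8943^4·0.4474^2 = +0.768387
  k=1: (−1)^3·48.0000/(6)·0.8943^2·0.4474^4 = -0.256453
  k=2: (−1)^4·48.0000/(48)·0.8943^0·0.4474^6 = +0.008024
d^3_{1,-1}(0.9278) = +0.768387 -0.256453 +0.008024 = +0.519959
|D^3_{1,-1}|² = |d^3_{1,-1}(β)|² = (+0.519959)² = 0.270358 (the z-rotation phases have unit modulus)

P=0.2704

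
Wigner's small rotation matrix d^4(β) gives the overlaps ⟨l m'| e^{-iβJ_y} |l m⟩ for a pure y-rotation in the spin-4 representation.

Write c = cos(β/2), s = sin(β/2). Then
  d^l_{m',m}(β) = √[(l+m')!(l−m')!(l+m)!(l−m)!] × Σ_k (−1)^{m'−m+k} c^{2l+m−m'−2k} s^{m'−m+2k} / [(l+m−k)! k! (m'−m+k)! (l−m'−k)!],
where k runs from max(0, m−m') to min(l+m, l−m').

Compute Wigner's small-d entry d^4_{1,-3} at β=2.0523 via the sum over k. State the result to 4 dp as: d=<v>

d^4_{1,-3}(β=2.0523) via Wigner's sum:
With c≡cos(β/2)=0.518116 and s≡sin(β/2)=0.855311, N=[120·6·1·5040]^{1/2}=1904.940944
k∈{0,1} keeps every argument non-negative
  k=0: (−1)^4·1904.9409/(144)·0.5181^4·0.8553^4 = +0.510177
  k=1: (−1)^5·1904.9409/(240)·0.5181^2·0.8553^6 = -0.834193
d^4_{1,-3}(2.0523) = +0.510177 -0.834193 = -0.324016

d=-0.3240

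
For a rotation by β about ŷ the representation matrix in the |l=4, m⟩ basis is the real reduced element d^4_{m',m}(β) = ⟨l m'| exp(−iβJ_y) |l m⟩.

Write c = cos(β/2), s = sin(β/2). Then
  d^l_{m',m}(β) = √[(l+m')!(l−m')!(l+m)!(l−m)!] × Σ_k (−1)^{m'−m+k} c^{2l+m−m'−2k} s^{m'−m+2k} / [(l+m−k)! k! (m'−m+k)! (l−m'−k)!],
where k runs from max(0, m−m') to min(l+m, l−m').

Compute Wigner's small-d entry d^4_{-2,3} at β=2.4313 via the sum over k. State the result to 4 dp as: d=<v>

d=-0.4868

d^4_{-2,3}(β=2.4313) via Wigner's sum:
Half-angle: c=0.347728, s=0.937596. N=√(2·720·5040·1)=2693.993318
The bounds max(0,m−m')=5 and min(l+m,l−m')=6 give 2 terms
  k=5: (−1)^0·2693.9933/(240)·0.3477^3·0.9376^5 = +0.341964
  k=6: (−1)^1·2693.9933/(720)·0.3477^1·0.9376^7 = -0.828728
d^4_{-2,3}(2.4313) = +0.341964 -0.828728 = -0.486764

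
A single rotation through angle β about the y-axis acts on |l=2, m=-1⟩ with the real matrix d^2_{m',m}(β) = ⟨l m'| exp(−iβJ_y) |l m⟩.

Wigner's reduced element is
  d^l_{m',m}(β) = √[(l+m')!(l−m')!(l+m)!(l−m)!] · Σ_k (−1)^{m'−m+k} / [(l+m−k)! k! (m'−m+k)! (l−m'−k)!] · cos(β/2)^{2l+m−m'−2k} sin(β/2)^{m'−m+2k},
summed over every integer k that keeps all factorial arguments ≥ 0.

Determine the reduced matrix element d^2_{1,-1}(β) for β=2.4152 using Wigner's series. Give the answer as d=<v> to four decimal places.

d^2_{1,-1}(β=2.4152) via Wigner's sum:
With c≡cos(β/2)=0.355264 and s≡sin(β/2)=0.934766, N=[6·1·1·6]^{1/2}=6.000000
k: max(0,(-1)−(1))=0 … min(2+(-1),2−(1))=1
  k=0: (−1)^2·6.0000/(2)·0.3553^2·0.9348^2 = +0.330849
  k=1: (−1)^3·6.0000/(6)·0.3553^0·0.9348^4 = -0.763505
d^2_{1,-1}(2.4152) = +0.330849 -0.763505 = -0.432656

d=-0.4327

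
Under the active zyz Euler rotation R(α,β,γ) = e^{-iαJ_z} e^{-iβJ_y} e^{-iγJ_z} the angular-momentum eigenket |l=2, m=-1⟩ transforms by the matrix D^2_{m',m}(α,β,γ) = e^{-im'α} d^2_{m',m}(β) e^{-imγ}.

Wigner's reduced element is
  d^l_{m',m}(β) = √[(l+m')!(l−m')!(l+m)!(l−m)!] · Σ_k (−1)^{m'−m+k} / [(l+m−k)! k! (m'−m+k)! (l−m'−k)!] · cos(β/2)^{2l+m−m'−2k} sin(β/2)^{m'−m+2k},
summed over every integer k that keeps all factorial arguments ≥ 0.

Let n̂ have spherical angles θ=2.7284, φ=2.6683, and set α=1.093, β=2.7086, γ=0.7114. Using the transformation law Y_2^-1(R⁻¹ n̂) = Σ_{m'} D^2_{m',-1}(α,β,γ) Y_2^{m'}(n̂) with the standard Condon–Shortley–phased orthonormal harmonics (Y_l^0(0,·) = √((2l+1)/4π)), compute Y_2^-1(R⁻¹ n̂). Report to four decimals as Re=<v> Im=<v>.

Need the full column D^2_{m',-1} for m'=−2..2 at α=1.093, β=2.7086, γ=0.7114.
cos(β/2)=0.214809, sin(β/2)=0.976656
d^2_{-2,-1}: single k=1 term ⇒ +0.019361;  D = -0.018787+0.004681i
d^2_{-1,-1}: k∈[0..1] ⇒ +0.002129 -0.132041 = -0.129912;  D = +0.030073-0.126384i
d^2_{0,-1}: k∈[0..1] ⇒ -0.023712 +0.490177 = +0.466465;  D = +0.353323+0.304553i
d^2_{1,-1}: k∈[0..1] ⇒ +0.132041 -0.909843 = -0.777802;  D = -0.721855+0.289658i
d^2_{2,-1}: single k=0 term ⇒ -0.400228;  D = -0.038441+0.398378i
Y_2^{m'}(θ=2.7284,φ=2.6683) and Σ D·Y over m':
  (-0.0188+0.0047i)·(+0.0364+0.0505i)  (+0.0301-0.1264i)·(+0.2529+0.1295i)  (+0.3533+0.3046i)·(+0.4782+0.0000i)  (-0.7219+0.2897i)·(-0.2529+0.1295i)  (-0.0384+0.3984i)·(+0.0364-0.0505i)
Y_2^-1(R⁻¹ n̂) = +0.355778-0.033478i

Re=0.3558 Im=-0.0335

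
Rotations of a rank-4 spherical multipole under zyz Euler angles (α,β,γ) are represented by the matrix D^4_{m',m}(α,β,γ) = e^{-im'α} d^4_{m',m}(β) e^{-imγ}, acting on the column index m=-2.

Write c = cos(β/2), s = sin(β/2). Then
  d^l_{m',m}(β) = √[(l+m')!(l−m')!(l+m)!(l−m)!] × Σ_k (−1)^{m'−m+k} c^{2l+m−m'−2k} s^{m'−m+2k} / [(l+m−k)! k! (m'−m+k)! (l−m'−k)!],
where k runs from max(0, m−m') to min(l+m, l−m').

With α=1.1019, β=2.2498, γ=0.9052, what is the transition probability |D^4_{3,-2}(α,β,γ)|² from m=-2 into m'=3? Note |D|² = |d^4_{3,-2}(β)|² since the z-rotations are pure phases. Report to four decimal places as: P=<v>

Split into d^4_{3,-2}(β=2.2498) × two z-phases.
Half-angle: c=0.431267, s=0.902224. N=√(5040·1·2·720)=2693.993318
The bounds max(0,m−m')=0 and min(l+m,l−m')=1 give 2 terms
  k=0: (−1)^5·2693.9933/(240)·0.4313^3·0.9022^5 = -0.538265
  k=1: (−1)^6·2693.9933/(720)·0.4313^1·0.9022^7 = +0.785258
d^4_{3,-2}(2.2498) = -0.538265 +0.785258 = +0.246993
|D^4_{3,-2}|² = |d^4_{3,-2}(β)|² = (+0.246993)² = 0.061005 (the z-rotation phases have unit modulus)

P=0.0610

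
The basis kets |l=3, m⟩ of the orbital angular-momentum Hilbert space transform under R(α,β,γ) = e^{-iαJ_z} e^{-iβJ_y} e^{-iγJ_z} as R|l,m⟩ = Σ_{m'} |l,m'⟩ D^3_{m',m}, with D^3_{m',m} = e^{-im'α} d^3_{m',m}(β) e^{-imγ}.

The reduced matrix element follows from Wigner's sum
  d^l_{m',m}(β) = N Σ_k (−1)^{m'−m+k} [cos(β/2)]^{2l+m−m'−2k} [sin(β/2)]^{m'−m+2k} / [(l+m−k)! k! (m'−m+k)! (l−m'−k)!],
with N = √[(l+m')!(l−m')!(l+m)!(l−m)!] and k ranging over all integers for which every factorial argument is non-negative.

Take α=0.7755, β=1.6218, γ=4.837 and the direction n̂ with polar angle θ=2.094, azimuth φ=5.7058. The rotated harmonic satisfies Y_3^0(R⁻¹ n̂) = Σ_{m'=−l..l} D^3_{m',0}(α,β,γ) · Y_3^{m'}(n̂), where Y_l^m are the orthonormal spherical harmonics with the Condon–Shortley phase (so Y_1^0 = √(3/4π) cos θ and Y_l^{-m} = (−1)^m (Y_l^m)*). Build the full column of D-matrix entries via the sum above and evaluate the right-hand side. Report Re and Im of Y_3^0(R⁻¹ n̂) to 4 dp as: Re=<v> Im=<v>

Need the full column D^3_{m',0} for m'=−3..3 at α=0.7755, β=1.6218, γ=4.837.
cos(β/2)=0.688846, sin(β/2)=0.724907
d^3_{-3,0}: single k=3 term ⇒ +0.556839;  D = -0.381881+0.405261i
d^3_{-2,0}: k∈[2..3] ⇒ +0.648060 -0.717688 = -0.069628;  D = -0.001378-0.069614i
d^3_{-1,0}: k∈[1..3] ⇒ +0.389480 -1.293977 +0.477668 = -0.426830;  D = -0.304787-0.298812i
d^3_{0,0}: k∈[0..3] ⇒ +0.106840 -1.064871 +1.179281 -0.145109 = +0.076141;  D = +0.076141+0.000000i
d^3_{1,0}: k∈[0..2] ⇒ -0.389480 +1.293977 -0.477668 = +0.426830;  D = +0.304787-0.298812i
d^3_{2,0}: k∈[0..1] ⇒ +0.648060 -0.717688 = -0.069628;  D = -0.001378+0.069614i
d^3_{3,0}: single k=0 term ⇒ -0.556839;  D = +0.381881+0.405261i
Y_3^{m'}(θ=2.094,φ=5.7058) and Σ D·Y over m':
  (-0.3819+0.4053i)·(-0.0436+0.2677i)  (-0.0014-0.0696i)·(-0.1548-0.3505i)  (-0.3048-0.2988i)·(+0.0582+0.0379i)  (+0.0761+0.0000i)·(+0.3266+0.0000i)  (+0.3048-0.2988i)·(-0.0582+0.0379i)  (-0.0014+0.0696i)·(-0.1548+0.3505i)  (+0.3819+0.4053i)·(+0.0436+0.2677i)
Y_3^0(R⁻¹ n̂) = -0.219995+0.000000i

Re=-0.2200 Im=0.0000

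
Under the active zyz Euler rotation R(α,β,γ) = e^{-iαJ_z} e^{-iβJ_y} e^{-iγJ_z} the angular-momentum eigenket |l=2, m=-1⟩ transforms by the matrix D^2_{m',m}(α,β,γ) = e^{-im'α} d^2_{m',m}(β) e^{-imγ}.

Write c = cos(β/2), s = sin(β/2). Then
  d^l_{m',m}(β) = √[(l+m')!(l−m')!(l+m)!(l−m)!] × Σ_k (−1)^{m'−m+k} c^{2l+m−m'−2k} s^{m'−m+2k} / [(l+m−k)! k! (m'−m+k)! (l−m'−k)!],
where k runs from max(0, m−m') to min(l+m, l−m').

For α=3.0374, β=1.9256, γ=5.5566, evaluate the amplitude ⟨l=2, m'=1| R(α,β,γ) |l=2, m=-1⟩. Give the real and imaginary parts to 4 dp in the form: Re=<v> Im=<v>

Split into d^2_{1,-1}(β=1.9256) × two z-phases.
c=cos(1.9256/2)=0.571224, s=sin(1.9256/2)=0.820794; N=√[6·1·1·6]=6.000000
k∈{0,1} keeps every argument non-negative
  k=0: (−1)^2·6.0000/(2)·0.5712^2·0.8208^2 = +0.659482
  k=1: (−1)^3·6.0000/(6)·0.5712^0·0.8208^4 = -0.453876
d^2_{1,-1}(1.9256) = +0.659482 -0.453876 = +0.205606
Attach z-rotation phases: D = e^{-i(1)(3.0374)}·(+0.205606)·e^{-i(-1)(5.5566)} = -0.167052+0.119864i

Re=-0.1671 Im=0.1199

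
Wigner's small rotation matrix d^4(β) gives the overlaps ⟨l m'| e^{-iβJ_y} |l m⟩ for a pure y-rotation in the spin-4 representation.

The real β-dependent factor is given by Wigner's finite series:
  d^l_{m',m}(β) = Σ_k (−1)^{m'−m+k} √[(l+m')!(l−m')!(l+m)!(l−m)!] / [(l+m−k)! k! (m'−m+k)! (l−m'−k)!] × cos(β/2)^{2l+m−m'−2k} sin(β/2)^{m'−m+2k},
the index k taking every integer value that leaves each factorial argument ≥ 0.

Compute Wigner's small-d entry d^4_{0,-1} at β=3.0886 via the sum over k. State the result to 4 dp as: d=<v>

d=0.1177

d^4_{0,-1}(β=3.0886) via Wigner's sum:
With c≡cos(β/2)=0.026493 and s≡sin(β/2)=0.999649, N=[24·24·6·120]^{1/2}=643.987578
Admissible k: 0..3 (factorial args all ≥0)
  k=0: (−1)^1·643.9876/(144)·0.0265^7·0.9996^1 = -0.000000
  k=1: (−1)^2·643.9876/(24)·0.0265^5·0.9996^3 = +0.000000
  k=2: (−1)^3·643.9876/(24)·0.0265^3·0.9996^5 = -0.000498
  k=3: (−1)^4·643.9876/(144)·0.0265^1·0.9996^7 = +0.118191
d^4_{0,-1}(3.0886) = -0.000000 +0.000000 -0.000498 +0.118191 = +0.117693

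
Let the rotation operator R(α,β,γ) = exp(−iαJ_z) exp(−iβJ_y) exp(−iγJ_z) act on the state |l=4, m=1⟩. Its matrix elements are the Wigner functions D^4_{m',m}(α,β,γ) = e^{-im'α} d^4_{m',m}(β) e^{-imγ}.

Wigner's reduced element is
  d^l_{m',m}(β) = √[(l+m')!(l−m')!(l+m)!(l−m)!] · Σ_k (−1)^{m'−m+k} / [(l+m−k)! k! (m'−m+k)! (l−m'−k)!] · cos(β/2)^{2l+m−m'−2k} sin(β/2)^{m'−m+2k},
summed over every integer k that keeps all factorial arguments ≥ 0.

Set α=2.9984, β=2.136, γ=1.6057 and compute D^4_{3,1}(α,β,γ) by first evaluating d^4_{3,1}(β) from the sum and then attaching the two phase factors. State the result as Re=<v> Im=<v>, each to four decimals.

Split into d^4_{3,1}(β=2.136) × two z-phases.
With c≡cos(β/2)=0.481878 and s≡sin(β/2)=0.876239, N=[5040·1·120·6]^{1/2}=1904.940944
k: max(0,(1)−(3))=0 … min(4+(1),4−(3))=1
  k=0: (−1)^2·1904.9409/(240)·0.4819^6·0.8762^2 = +0.076302
  k=1: (−1)^3·1904.9409/(144)·0.4819^4·0.8762^4 = -0.420490
d^4_{3,1}(2.136) = +0.076302 -0.420490 = -0.344188
Phases: e^{-i·(3)·2.9984}=-0.909142-0.416487i, e^{-i·(1)·1.6057}=-0.034897-0.999391i ⇒ D=+0.132343-0.317727i

Re=0.1323 Im=-0.3177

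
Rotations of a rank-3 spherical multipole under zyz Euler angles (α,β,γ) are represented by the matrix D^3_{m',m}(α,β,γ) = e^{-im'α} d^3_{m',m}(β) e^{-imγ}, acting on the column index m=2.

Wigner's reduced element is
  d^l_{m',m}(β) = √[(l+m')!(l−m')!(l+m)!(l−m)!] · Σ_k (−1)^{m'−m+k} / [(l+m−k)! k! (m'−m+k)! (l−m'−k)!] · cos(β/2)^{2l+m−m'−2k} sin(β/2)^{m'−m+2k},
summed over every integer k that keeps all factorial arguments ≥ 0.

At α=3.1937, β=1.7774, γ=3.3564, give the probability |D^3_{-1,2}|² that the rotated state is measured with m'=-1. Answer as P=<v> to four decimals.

P=0.0322

D^3_{-1,2}(3.1937,1.7774,3.3564) = e^{-i·-1·3.1937}·d^3_{-1,2}(1.7774)·e^{-i·2·3.3564}. Compute d first:
c=cos(1.7774/2)=0.630422, s=sin(1.7774/2)=0.776253; N=√[2·24·120·1]=75.894664
Admissible k: 3..4 (factorial args all ≥0)
  k=3: (−1)^0·75.8947/(12)·0.6304^3·0.7763^3 = +0.741196
  k=4: (−1)^1·75.8947/(24)·0.6304^1·0.7763^5 = -0.561885
d^3_{-1,2}(1.7774) = +0.741196 -0.561885 = +0.179311
|D^3_{-1,2}|² = |d^3_{-1,2}(β)|² = (+0.179311)² = 0.032153 (the z-rotation phases have unit modulus)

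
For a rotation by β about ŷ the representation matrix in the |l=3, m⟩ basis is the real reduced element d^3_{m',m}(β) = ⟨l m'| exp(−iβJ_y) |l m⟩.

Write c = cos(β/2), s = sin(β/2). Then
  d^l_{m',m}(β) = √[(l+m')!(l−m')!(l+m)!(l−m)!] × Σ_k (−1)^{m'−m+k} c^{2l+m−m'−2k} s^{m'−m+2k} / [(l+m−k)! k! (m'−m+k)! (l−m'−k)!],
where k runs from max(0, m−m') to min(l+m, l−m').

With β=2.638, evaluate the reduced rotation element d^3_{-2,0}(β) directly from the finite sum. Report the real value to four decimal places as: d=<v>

d=-0.2793

d^3_{-2,0}(β=2.638) via Wigner's sum:
c=cos(2.638/2)=0.249144, s=sin(2.638/2)=0.968466; N=√[1·120·6·6]=65.726707
k∈{2,3} keeps every argument non-negative
  k=2: (−1)^0·65.7267/(12)·0.2491^4·0.9685^2 = +0.019794
  k=3: (−1)^1·65.7267/(12)·0.2491^2·0.9685^4 = -0.299089
d^3_{-2,0}(2.638) = +0.019794 -0.299089 = -0.279295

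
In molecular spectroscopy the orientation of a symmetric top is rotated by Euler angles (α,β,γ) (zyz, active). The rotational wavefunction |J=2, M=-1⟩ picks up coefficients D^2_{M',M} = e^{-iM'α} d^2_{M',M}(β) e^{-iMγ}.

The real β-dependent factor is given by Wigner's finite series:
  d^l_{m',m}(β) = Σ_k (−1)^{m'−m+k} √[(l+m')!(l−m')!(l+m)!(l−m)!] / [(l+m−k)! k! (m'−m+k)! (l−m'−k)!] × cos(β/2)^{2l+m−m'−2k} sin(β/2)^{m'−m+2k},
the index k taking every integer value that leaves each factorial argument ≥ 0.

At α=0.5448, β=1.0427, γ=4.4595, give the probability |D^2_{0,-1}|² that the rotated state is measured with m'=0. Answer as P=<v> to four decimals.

P=0.2842

D^2_{0,-1}(0.5448,1.0427,4.4595) = e^{-i·0·0.5448}·d^2_{0,-1}(1.0427)·e^{-i·-1·4.4595}. Compute d first:
Half-angle: c=0.867148, s=0.498051. N=√(2·2·1·6)=4.898979
The bounds max(0,m−m')=0 and min(l+m,l−m')=1 give 2 terms
  k=0: (−1)^1·4.8990/(2)·0.8671^3·0.4981^1 = -0.795479
  k=1: (−1)^2·4.8990/(2)·0.8671^1·0.4981^3 = +0.262416
d^2_{0,-1}(1.0427) = -0.795479 +0.262416 = -0.533063
|D^2_{0,-1}|² = |d^2_{0,-1}(β)|² = (-0.533063)² = 0.284156 (the z-rotation phases have unit modulus)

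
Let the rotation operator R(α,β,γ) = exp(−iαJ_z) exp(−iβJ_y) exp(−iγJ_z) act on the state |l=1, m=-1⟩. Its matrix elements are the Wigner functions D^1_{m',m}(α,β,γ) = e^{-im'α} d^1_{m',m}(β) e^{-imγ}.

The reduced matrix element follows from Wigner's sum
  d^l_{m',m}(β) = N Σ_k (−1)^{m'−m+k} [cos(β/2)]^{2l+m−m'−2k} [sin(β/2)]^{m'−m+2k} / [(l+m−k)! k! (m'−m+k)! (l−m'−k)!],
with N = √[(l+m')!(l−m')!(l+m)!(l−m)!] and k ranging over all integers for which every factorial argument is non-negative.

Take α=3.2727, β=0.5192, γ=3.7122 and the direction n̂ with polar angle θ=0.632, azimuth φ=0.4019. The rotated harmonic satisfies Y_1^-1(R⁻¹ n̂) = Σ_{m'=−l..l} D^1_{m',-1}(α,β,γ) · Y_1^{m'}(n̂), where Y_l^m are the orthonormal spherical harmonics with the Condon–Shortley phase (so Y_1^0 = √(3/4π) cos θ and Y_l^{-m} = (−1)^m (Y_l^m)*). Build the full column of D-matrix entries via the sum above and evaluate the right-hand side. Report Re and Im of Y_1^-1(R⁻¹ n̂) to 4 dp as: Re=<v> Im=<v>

Need the full column D^1_{m',-1} for m'=−1..1 at α=3.2727, β=0.5192, γ=3.7122.
cos(β/2)=0.966493, sin(β/2)=0.256694
d^1_{-1,-1}: single k=0 term ⇒ +0.934108;  D = +0.713412+0.602993i
d^1_{0,-1}: single k=0 term ⇒ -0.350856;  D = +0.295271+0.189513i
d^1_{1,-1}: single k=0 term ⇒ +0.065892;  D = +0.059630+0.028036i
Y_1^{m'}(θ=0.632,φ=0.4019) and Σ D·Y over m':
  (+0.7134+0.6030i)·(+0.1878-0.0798i)  (+0.2953+0.1895i)·(+0.3942+0.0000i)  (+0.0596+0.0280i)·(-0.1878-0.0798i)
Y_1^-1(R⁻¹ n̂) = +0.289592+0.120993i

Re=0.2896 Im=0.1210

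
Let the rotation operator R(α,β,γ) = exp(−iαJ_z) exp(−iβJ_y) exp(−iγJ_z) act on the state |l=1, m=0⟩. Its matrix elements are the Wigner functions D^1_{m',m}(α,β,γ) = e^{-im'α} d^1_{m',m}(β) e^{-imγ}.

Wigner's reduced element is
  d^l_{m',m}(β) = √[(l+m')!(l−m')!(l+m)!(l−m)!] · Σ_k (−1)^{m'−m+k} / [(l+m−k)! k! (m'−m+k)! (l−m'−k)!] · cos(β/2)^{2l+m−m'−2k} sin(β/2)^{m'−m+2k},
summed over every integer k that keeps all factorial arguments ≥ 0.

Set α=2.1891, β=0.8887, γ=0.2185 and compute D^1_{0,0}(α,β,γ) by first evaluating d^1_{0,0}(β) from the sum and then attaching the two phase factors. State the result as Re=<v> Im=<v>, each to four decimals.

Re=0.6304 Im=0.0000

Split into d^1_{0,0}(β=0.8887) × two z-phases.
c=cos(0.8887/2)=0.902890, s=sin(0.8887/2)=0.429871; N=√[1·1·1·1]=1.000000
k: max(0,(0)−(0))=0 … min(1+(0),1−(0))=1
  k=0: (−1)^0·1.0000/(1)·0.9029^2·0.4299^0 = +0.815211
  k=1: (−1)^1·1.0000/(1)·0.9029^0·0.4299^2 = -0.184789
d^1_{0,0}(0.8887) = +0.815211 -0.184789 = +0.630422
D = (+1.000000+0.000000i)·(+0.630422)·(+1.000000+0.000000i) = +0.630422+0.000000i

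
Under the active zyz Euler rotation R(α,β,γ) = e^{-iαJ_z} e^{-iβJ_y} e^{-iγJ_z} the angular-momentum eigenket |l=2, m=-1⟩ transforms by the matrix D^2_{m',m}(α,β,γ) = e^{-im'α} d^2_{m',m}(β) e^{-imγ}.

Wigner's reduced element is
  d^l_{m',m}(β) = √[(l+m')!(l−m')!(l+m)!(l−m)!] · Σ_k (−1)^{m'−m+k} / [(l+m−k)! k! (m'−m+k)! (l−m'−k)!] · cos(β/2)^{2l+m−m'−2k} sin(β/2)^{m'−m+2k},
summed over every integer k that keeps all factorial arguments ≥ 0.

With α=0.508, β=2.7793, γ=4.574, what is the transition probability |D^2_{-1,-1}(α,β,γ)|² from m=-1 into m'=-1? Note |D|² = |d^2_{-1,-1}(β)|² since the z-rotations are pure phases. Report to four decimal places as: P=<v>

P=0.0087

First d^2_{-1,-1}(β=2.7793), then the phase factors e^{-i(-1)α} and e^{-i(-1)γ}:
c=cos(2.7793/2)=0.180157, s=sin(2.7793/2)=0.983638; N=√[1·6·1·6]=6.000000
k∈{0,1} keeps every argument non-negative
  k=0: (−1)^0·6.0000/(6)·0.1802^4·0.9836^0 = +0.001053
  k=1: (−1)^1·6.0000/(2)·0.1802^2·0.9836^2 = -0.094210
d^2_{-1,-1}(2.7793) = +0.001053 -0.094210 = -0.093156
|D^2_{-1,-1}|² = |d^2_{-1,-1}(β)|² = (-0.093156)² = 0.008678 (the z-rotation phases have unit modulus)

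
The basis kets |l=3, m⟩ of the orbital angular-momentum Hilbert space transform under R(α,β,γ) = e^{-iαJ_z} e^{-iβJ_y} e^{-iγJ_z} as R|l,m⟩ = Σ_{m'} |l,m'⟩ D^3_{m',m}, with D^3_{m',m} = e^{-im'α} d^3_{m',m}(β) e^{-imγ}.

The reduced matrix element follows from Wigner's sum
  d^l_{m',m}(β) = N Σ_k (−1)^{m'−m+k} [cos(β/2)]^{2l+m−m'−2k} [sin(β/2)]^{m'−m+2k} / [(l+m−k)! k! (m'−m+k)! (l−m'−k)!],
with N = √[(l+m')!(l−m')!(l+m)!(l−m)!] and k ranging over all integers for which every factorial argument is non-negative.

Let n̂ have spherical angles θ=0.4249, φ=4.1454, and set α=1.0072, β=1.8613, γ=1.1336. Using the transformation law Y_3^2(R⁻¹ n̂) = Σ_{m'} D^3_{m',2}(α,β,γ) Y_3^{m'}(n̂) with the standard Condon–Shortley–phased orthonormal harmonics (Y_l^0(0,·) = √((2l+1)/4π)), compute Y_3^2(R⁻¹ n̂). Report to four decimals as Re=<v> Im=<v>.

Need the full column D^3_{m',2} for m'=−3..3 at α=1.0072, β=1.8613, γ=1.1336.
cos(β/2)=0.597313, sin(β/2)=0.802008
d^3_{-3,2}: single k=5 term ⇒ +0.485481;  D = +0.353761+0.332482i
d^3_{-2,2}: k∈[4..5] ⇒ +0.738056 -0.266117 = +0.471938;  D = +0.456938-0.118039i
d^3_{-1,2}: k∈[3..4] ⇒ +0.695300 -0.626753 = +0.068547;  D = +0.020963-0.065263i
d^3_{0,2}: k∈[2..3] ⇒ +0.448462 -0.808500 = -0.360038;  D = +0.230951+0.276204i
d^3_{1,2}: k∈[1..2] ⇒ +0.192836 -0.695300 = -0.502464;  D = +0.498039-0.066535i
d^3_{2,2}: k∈[0..1] ⇒ +0.045416 -0.409388 = -0.363972;  D = +0.151990-0.330718i
d^3_{3,2}: single k=0 term ⇒ -0.149370;  D = -0.081409-0.125235i
Y_3^{m'}(θ=0.4249,φ=4.1454) and Σ D·Y over m':
  (+0.3538+0.3325i)·(+0.0290+0.0038i)  (+0.4569-0.1180i)·(-0.0669-0.1434i)  (+0.0210-0.0653i)·(-0.2254+0.3540i)  (+0.2310+0.2762i)·(+0.3911+0.0000i)  (+0.4980-0.0665i)·(+0.2254+0.3540i)  (+0.1520-0.3307i)·(-0.0669+0.1434i)  (-0.0814-0.1252i)·(-0.0290+0.0038i)
Y_3^2(R⁻¹ n̂) = +0.246084+0.292096i

Re=0.2461 Im=0.2921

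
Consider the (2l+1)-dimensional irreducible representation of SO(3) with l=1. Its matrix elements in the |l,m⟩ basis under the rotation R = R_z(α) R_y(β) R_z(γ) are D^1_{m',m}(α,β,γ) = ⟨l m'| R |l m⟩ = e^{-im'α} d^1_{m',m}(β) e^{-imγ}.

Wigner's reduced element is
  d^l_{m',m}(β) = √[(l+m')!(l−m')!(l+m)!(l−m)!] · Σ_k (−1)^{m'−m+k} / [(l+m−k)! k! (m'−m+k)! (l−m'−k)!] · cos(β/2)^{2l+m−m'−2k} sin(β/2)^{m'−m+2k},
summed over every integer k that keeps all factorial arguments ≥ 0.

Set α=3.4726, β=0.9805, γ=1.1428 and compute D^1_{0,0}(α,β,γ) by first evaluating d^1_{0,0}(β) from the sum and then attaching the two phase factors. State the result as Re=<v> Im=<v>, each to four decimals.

Re=0.5566 Im=0.0000

D^1_{0,0}(3.4726,0.9805,1.1428) = e^{-i·0·3.4726}·d^1_{0,0}(0.9805)·e^{-i·0·1.1428}. Compute d first:
c=cos(0.9805/2)=0.882215, s=sin(0.9805/2)=0.470846; N=√[1·1·1·1]=1.000000
k: max(0,(0)−(0))=0 … min(1+(0),1−(0))=1
  k=0: (−1)^0·1.0000/(1)·0.8822^2·0.4708^0 = +0.778304
  k=1: (−1)^1·1.0000/(1)·0.8822^0·0.4708^2 = -0.221696
d^1_{0,0}(0.9805) = +0.778304 -0.221696 = +0.556607
Phases: e^{-i·(0)·3.4726}=+1.000000+0.000000i, e^{-i·(0)·1.1428}=+1.000000+0.000000i ⇒ D=+0.556607+0.000000i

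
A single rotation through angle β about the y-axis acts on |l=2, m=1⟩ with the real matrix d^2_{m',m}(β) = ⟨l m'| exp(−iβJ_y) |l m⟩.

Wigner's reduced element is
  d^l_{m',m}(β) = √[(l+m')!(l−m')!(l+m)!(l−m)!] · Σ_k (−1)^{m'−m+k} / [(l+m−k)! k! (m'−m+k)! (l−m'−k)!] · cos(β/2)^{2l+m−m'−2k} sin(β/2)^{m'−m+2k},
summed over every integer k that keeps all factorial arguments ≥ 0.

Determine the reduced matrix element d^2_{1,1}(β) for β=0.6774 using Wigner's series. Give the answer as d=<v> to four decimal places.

d^2_{1,1}(β=0.6774) via Wigner's sum:
With c≡cos(β/2)=0.943187 and s≡sin(β/2)=0.332261, N=[6·1·6·1]^{1/2}=6.000000
k∈{0,1} keeps every argument non-negative
  k=0: (−1)^0·6.0000/(6)·0.9432^4·0.3323^0 = +0.791393
  k=1: (−1)^1·6.0000/(2)·0.9432^2·0.3323^2 = -0.294630
d^2_{1,1}(0.6774) = +0.791393 -0.294630 = +0.496763

d=0.4968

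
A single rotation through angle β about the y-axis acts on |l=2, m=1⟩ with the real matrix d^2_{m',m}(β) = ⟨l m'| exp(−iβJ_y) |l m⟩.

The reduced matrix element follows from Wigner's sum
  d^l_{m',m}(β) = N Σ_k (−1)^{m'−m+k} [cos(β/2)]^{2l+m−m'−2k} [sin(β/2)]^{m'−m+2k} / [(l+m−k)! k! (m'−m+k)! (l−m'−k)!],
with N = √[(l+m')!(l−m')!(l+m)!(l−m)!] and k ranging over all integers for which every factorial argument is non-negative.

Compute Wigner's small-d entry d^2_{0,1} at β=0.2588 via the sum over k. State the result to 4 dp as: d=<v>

d=0.3030

d^2_{0,1}(β=0.2588) via Wigner's sum:
Half-angle: c=0.991639, s=0.129039. N=√(2·2·6·1)=4.898979
The bounds max(0,m−m')=1 and min(l+m,l−m')=2 give 2 terms
  k=1: (−1)^0·4.8990/(2)·0.9916^3·0.1290^1 = +0.308218
  k=2: (−1)^1·4.8990/(2)·0.9916^1·0.1290^3 = -0.005219
d^2_{0,1}(0.2588) = +0.308218 -0.005219 = +0.302999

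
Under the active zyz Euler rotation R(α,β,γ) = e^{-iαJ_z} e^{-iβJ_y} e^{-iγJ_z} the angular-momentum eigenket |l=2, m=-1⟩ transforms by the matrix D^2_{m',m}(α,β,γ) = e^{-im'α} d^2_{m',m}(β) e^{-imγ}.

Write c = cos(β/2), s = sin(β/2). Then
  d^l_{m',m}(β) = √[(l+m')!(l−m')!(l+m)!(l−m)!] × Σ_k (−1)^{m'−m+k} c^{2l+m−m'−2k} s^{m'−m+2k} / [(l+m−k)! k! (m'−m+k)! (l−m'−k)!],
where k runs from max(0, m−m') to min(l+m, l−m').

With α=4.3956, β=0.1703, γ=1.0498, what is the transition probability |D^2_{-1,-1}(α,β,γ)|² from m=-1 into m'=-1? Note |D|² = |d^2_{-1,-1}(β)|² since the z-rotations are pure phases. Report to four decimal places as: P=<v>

P=0.9294

Split into d^2_{-1,-1}(β=0.1703) × two z-phases.
With c≡cos(β/2)=0.996377 and s≡sin(β/2)=0.085047, N=[1·6·1·6]^{1/2}=6.000000
The bounds max(0,m−m')=0 and min(l+m,l−m')=1 give 2 terms
  k=0: (−1)^0·6.0000/(6)·0.9964^4·0.0850^0 = +0.985586
  k=1: (−1)^1·6.0000/(2)·0.9964^2·0.0850^2 = -0.021542
d^2_{-1,-1}(0.1703) = +0.985586 -0.021542 = +0.964044
|D^2_{-1,-1}|² = |d^2_{-1,-1}(β)|² = (+0.964044)² = 0.929381 (the z-rotation phases have unit modulus)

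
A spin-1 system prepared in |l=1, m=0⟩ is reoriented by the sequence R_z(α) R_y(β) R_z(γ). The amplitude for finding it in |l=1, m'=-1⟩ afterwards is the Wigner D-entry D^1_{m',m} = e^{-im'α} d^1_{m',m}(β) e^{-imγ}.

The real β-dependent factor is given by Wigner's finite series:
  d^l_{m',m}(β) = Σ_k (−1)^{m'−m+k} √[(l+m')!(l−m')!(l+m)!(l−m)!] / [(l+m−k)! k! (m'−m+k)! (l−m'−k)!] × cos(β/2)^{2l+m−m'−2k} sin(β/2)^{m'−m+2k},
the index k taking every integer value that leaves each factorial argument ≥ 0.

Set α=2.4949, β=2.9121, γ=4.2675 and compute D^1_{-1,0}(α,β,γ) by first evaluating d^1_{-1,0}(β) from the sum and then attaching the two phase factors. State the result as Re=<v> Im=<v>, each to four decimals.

Re=-0.1284 Im=0.0969

Split into d^1_{-1,0}(β=2.9121) × two z-phases.
Half-angle: c=0.114495, s=0.993424. N=√(1·2·1·1)=1.414214
Admissible k: 1..1 (factorial args all ≥0)
  k=1: (−1)^0·1.4142/(1)·0.1145^1·0.9934^1 = +0.160855
d^1_{-1,0}(2.9121) = +0.160855
Phases: e^{-i·(-1)·2.4949}=-0.798081+0.602550i, e^{-i·(0)·4.2675}=+1.000000+0.000000i ⇒ D=-0.128375+0.096923i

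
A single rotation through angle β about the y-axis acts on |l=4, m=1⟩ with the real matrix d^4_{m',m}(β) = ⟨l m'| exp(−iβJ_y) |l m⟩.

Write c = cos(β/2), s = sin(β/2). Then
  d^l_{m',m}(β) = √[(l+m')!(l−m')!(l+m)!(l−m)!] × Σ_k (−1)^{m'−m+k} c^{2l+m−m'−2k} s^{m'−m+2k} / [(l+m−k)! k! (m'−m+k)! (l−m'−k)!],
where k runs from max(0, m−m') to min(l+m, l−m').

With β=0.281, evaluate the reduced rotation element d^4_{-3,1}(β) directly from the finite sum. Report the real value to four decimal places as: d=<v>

d^4_{-3,1}(β=0.281) via Wigner's sum:
c=cos(0.281/2)=0.990146, s=sin(0.281/2)=0.140038; N=√[1·5040·120·6]=1904.940944
The bounds max(0,m−m')=4 and min(l+m,l−m')=5 give 2 terms
  k=4: (−1)^0·1904.9409/(144)·0.9901^4·0.1400^4 = +0.004890
  k=5: (−1)^1·1904.9409/(240)·0.9901^2·0.1400^6 = -0.000059
d^4_{-3,1}(0.281) = +0.004890 -0.000059 = +0.004831

d=0.0048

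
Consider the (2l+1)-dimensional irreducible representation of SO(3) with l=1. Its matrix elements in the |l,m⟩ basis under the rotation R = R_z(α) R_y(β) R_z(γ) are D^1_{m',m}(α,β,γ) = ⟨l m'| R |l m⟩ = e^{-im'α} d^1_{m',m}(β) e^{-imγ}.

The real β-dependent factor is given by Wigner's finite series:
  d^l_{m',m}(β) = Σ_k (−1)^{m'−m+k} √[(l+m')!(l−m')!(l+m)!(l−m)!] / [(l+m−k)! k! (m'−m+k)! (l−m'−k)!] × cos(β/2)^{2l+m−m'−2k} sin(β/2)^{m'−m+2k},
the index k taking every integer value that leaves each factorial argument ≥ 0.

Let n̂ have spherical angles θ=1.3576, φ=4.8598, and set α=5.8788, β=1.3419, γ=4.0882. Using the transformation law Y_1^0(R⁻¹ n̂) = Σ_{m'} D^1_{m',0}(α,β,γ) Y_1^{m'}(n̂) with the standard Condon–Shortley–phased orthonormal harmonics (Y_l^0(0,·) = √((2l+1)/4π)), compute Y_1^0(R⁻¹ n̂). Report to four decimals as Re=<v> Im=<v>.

Re=0.2673 Im=0.0000

Need the full column D^1_{m',0} for m'=−1..1 at α=5.8788, β=1.3419, γ=4.0882.
cos(β/2)=0.783231, sin(β/2)=0.621730
d^1_{-1,0}: single k=1 term ⇒ +0.688664;  D = +0.633119-0.270957i
d^1_{0,0}: k∈[0..1] ⇒ +0.613451 -0.386549 = +0.226903;  D = +0.226903+0.000000i
d^1_{1,0}: single k=0 term ⇒ -0.688664;  D = -0.633119-0.270957i
Y_1^{m'}(θ=1.3576,φ=4.8598) and Σ D·Y over m':
  (+0.6331-0.2710i)·(+0.0496+0.3340i)  (+0.2269+0.0000i)·(+0.1034+0.0000i)  (-0.6331-0.2710i)·(-0.0496+0.3340i)
Y_1^0(R⁻¹ n̂) = +0.267263+0.000000i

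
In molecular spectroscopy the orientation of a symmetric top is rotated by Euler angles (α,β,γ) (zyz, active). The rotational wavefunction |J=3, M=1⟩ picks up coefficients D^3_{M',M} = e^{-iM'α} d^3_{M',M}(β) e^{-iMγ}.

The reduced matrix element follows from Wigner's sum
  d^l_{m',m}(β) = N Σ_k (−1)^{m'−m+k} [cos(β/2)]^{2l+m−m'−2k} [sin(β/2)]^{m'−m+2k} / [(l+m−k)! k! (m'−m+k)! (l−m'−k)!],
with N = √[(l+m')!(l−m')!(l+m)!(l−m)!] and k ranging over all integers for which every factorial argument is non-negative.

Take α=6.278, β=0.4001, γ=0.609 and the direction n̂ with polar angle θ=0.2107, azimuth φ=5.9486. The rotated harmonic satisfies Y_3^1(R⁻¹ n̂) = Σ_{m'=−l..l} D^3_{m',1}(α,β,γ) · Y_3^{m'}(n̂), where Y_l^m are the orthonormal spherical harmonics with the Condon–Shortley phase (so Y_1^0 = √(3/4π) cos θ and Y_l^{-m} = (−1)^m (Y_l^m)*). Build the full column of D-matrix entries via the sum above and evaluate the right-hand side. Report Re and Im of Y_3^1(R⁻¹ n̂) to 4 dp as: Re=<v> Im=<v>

Re=0.2463 Im=-0.0710

Need the full column D^3_{m',1} for m'=−3..3 at α=6.278, β=0.4001, γ=0.609.
cos(β/2)=0.980057, sin(β/2)=0.198718
d^3_{-3,1}: single k=4 term ⇒ +0.005801;  D = +0.004706-0.003392i
d^3_{-2,1}: k∈[3..4] ⇒ +0.046719 -0.000960 = +0.045759;  D = +0.037259-0.026564i
d^3_{-1,1}: k∈[2..4] ⇒ +0.218591 -0.011982 +0.000062 = +0.206670;  D = +0.168900-0.119102i
d^3_{0,1}: k∈[1..3] ⇒ +0.622421 -0.076768 +0.001052 = +0.546706;  D = +0.448419-0.312742i
d^3_{1,1}: k∈[0..2] ⇒ +0.886150 -0.291454 +0.008987 = +0.603682;  D = +0.496936-0.342763i
d^3_{2,1}: k∈[0..1] ⇒ -0.568190 +0.046719 = -0.521471;  D = -0.430792+0.293854i
d^3_{3,1}: single k=0 term ⇒ +0.141100;  D = +0.116974-0.078906i
Y_3^{m'}(θ=0.2107,φ=5.9486) and Σ D·Y over m':
  (+0.0047-0.0034i)·(+0.0021+0.0032i)  (+0.0373-0.0266i)·(+0.0343+0.0271i)  (+0.1689-0.1191i)·(+0.2414+0.0839i)  (+0.4484-0.3127i)·(+0.6500+0.0000i)  (+0.4969-0.3428i)·(-0.2414+0.0839i)  (-0.4308+0.2939i)·(+0.0343-0.0271i)  (+0.1170-0.0789i)·(-0.0021+0.0032i)
Y_3^1(R⁻¹ n̂) = +0.246291-0.071014i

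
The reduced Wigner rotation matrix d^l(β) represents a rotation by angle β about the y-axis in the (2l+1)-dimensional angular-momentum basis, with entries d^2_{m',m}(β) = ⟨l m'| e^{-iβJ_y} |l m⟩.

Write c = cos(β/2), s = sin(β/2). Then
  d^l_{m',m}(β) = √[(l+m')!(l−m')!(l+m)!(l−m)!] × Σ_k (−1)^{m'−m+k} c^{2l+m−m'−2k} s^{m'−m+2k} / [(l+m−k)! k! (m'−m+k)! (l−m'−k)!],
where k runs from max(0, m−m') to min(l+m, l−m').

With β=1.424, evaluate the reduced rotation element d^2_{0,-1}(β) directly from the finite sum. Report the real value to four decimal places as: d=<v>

d^2_{0,-1}(β=1.424) via Wigner's sum:
With c≡cos(β/2)=0.757057 and s≡sin(β/2)=0.653349, N=[2·2·1·6]^{1/2}=4.898979
Admissible k: 0..1 (factorial args all ≥0)
  k=0: (−1)^1·4.8990/(2)·0.7571^3·0.6533^1 = -0.694394
  k=1: (−1)^2·4.8990/(2)·0.7571^1·0.6533^3 = +0.517178
d^2_{0,-1}(1.424) = -0.694394 +0.517178 = -0.177216

d=-0.1772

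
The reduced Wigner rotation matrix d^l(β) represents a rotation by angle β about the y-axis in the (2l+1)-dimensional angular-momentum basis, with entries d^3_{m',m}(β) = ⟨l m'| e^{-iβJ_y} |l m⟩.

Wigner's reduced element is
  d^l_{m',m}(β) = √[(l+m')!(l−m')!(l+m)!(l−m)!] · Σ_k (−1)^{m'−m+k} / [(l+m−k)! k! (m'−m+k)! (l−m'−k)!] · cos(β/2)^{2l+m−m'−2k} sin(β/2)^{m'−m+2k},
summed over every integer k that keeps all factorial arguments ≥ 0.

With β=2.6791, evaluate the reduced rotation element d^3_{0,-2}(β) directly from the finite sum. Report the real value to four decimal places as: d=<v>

d=-0.2440

d^3_{0,-2}(β=2.6791) via Wigner's sum:
Half-angle: c=0.229191, s=0.973382. N=√(6·6·1·120)=65.726707
k∈{0,1} keeps every argument non-negative
  k=0: (−1)^2·65.7267/(12)·0.2292^4·0.9734^2 = +0.014319
  k=1: (−1)^3·65.7267/(12)·0.2292^2·0.9734^4 = -0.258278
d^3_{0,-2}(2.6791) = +0.014319 -0.258278 = -0.243959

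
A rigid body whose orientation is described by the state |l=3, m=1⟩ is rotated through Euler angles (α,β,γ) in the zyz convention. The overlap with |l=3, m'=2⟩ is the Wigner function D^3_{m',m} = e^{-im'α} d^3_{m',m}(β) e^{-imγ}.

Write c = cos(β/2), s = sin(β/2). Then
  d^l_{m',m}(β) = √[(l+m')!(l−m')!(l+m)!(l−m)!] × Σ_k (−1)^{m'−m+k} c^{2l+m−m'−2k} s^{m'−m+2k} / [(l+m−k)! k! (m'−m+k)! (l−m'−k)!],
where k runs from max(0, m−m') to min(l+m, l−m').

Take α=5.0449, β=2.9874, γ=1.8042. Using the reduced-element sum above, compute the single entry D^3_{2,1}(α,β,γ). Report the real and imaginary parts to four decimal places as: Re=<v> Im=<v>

D^3_{2,1}(5.0449,2.9874,1.8042) = e^{-i·2·5.0449}·d^3_{2,1}(2.9874)·e^{-i·1·1.8042}. Compute d first:
With c≡cos(β/2)=0.077020 and s≡sin(β/2)=0.997030, N=[120·1·24·2]^{1/2}=75.894664
k: max(0,(1)−(2))=0 … min(3+(1),3−(2))=1
  k=0: (−1)^1·75.8947/(24)·0.0770^5·0.9970^1 = -0.000009
  k=1: (−1)^2·75.8947/(12)·0.0770^3·0.9970^3 = +0.002864
d^3_{2,1}(2.9874) = -0.000009 +0.002864 = +0.002855
Attach z-rotation phases: D = e^{-i(2)(5.0449)}·(+0.002855)·e^{-i(1)(1.8042)} = +0.002234+0.001778i

Re=0.0022 Im=0.0018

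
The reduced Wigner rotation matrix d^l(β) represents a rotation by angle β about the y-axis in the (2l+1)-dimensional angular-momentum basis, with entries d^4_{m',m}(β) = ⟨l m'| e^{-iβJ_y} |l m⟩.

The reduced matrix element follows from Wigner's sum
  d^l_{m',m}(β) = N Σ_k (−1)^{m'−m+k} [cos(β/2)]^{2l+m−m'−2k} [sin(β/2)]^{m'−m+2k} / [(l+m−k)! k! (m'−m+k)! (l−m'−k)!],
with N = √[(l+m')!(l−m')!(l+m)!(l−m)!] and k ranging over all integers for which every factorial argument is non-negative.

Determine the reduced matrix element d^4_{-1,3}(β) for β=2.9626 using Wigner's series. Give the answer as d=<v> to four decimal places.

d=-0.0611

d^4_{-1,3}(β=2.9626) via Wigner's sum:
c=cos(2.9626/2)=0.089377, s=sin(2.9626/2)=0.995998; N=√[6·120·5040·1]=1904.940944
k: max(0,(3)−(-1))=4 … min(4+(3),4−(-1))=5
  k=4: (−1)^0·1904.9409/(144)·0.0894^4·0.9960^4 = +0.000831
  k=5: (−1)^1·1904.9409/(240)·0.0894^2·0.9960^6 = -0.061897
d^4_{-1,3}(2.9626) = +0.000831 -0.061897 = -0.061067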